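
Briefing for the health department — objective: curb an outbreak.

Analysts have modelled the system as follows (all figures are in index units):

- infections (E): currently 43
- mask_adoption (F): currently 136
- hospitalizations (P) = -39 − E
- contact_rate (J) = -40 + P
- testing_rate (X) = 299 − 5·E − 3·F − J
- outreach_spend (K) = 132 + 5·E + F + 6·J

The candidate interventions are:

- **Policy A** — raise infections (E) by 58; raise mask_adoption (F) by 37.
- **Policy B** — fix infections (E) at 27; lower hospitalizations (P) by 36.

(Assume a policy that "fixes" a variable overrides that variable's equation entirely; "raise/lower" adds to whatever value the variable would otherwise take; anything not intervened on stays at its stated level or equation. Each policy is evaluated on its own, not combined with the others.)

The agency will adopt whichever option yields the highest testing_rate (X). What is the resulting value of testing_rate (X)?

-102

Policy A (E + 58, F + 37):
  E = 43 + 58 = 101
  F = 136 + 37 = 173
  P = -39 − 101 = -140
  J = -40 + (-140) = -180
  X = 299 − 5·101 − 3·173 − (-180) = -545
Policy B (E := 27, P − 36):
  E = 27
  F = 136
  P = -39 − 27 (−36 from intervention) = -102
  J = -40 + (-102) = -142
  X = 299 − 5·27 − 3·136 − (-142) = -102
Comparing — Policy A: X=-545, Policy B: X=-102. Highest is -102 (Policy B).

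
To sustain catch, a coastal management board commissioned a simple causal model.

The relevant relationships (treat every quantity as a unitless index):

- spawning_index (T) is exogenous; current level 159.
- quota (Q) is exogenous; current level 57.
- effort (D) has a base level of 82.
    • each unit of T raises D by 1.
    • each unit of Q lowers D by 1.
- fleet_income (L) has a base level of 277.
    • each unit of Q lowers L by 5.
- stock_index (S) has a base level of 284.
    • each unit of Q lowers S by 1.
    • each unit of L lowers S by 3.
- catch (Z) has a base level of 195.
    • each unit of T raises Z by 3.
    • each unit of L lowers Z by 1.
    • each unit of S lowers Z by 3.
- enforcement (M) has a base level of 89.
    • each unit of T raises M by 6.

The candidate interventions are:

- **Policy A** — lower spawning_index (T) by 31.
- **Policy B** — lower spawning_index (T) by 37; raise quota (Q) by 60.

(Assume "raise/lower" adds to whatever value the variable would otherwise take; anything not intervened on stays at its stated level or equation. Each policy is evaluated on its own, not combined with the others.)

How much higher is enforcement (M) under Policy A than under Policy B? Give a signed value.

36

Policy A (T − 31):
  T = 159 − 31 = 128
  M = 89 + 6·128 = 857
Policy B (T − 37, Q + 60):
  T = 159 − 37 = 122
  M = 89 + 6·122 = 821
M: 857 − 821 = 36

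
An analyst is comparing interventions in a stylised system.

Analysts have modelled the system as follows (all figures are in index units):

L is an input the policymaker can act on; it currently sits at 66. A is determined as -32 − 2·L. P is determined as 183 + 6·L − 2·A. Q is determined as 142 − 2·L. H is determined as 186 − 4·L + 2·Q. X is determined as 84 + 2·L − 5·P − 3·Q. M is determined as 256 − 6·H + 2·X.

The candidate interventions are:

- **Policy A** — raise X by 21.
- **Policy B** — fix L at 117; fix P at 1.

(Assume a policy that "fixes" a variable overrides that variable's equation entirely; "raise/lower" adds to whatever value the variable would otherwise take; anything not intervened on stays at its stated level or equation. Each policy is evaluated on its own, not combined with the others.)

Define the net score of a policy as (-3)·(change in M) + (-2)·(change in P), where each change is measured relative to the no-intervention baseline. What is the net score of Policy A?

Baseline:
  L = 66
  A = -32 − 2·66 = -164
  P = 183 + 6·66 − 2·(-164) = 907
  Q = 142 − 2·66 = 10
  H = 186 − 4·66 + 2·10 = -58
  X = 84 + 2·66 − 5·907 − 3·10 = -4349
  M = 256 − 6·(-58) + 2·(-4349) = -8094
Policy A (X + 21):
  L = 66
  A = -32 − 2·66 = -164
  P = 183 + 6·66 − 2·(-164) = 907
  Q = 142 − 2·66 = 10
  H = 186 − 4·66 + 2·10 = -58
  X = 84 + 2·66 − 5·907 − 3·10 (+21 from intervention) = -4328
  M = 256 − 6·(-58) + 2·(-4328) = -8052
ΔM = -8052 − (-8094) = 42; ΔP = 907 − 907 = 0
Score = (-3)·42 + (-2)·0 = -126

-126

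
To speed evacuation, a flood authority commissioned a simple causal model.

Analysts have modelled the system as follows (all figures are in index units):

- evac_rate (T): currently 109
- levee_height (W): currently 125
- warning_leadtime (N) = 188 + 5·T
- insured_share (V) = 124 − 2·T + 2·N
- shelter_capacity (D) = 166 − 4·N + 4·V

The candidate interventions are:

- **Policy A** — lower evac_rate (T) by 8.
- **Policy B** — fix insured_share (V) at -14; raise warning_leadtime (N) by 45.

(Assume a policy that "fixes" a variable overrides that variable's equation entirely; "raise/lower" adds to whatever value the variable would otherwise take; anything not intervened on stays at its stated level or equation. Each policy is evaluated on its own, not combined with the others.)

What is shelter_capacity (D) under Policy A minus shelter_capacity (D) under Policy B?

5628

Policy A (T − 8):
  T = 109 − 8 = 101
  N = 188 + 5·101 = 693
  V = 124 − 2·101 + 2·693 = 1308
  D = 166 − 4·693 + 4·1308 = 2626
Policy B (V := -14, N + 45):
  T = 109
  N = 188 + 5·109 (+45 from intervention) = 778
  V = -14
  D = 166 − 4·778 + 4·(-14) = -3002
D: 2626 − (-3002) = 5628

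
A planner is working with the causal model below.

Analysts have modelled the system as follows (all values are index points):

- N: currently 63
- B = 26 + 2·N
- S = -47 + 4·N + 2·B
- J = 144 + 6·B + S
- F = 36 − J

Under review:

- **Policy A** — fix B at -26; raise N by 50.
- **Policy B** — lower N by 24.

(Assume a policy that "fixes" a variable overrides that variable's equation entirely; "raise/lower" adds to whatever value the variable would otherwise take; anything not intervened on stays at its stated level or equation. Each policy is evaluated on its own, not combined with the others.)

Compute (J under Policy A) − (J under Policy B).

Policy A (B := -26, N + 50):
  N = 63 + 50 = 113
  B = -26
  S = -47 + 4·113 + 2·(-26) = 353
  J = 144 + 6·(-26) + 353 = 341
Policy B (N − 24):
  N = 63 − 24 = 39
  B = 26 + 2·39 = 104
  S = -47 + 4·39 + 2·104 = 317
  J = 144 + 6·104 + 317 = 1085
J: 341 − 1085 = -744

-744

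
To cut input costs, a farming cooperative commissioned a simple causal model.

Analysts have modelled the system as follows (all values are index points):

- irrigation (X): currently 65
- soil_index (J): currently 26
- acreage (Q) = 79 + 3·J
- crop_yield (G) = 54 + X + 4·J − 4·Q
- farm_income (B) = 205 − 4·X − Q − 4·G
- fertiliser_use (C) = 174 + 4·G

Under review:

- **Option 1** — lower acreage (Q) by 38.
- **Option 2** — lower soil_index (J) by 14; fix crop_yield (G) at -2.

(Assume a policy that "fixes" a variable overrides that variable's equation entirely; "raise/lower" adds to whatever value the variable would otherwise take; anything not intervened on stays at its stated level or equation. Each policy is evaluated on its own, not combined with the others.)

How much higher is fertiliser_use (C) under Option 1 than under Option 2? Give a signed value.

Option 1 (Q − 38):
  X = 65
  J = 26
  Q = 79 + 3·26 (−38 from intervention) = 119
  G = 54 + 65 + 4·26 − 4·119 = -253
  C = 174 + 4·(-253) = -838
Option 2 (J − 14, G := -2):
  X = 65
  J = 26 − 14 = 12
  Q = 79 + 3·12 = 115
  G = -2
  C = 174 + 4·(-2) = 166
C: -838 − 166 = -1004

-1004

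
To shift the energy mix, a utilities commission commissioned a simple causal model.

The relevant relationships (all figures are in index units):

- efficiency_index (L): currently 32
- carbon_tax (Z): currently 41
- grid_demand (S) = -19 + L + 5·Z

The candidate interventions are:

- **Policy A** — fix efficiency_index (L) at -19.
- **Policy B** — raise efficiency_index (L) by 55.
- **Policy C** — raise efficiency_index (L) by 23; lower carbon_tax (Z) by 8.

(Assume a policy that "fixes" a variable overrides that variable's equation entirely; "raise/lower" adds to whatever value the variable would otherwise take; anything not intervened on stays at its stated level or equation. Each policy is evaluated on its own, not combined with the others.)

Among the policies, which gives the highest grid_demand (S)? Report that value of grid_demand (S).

273

Policy A (L := -19):
  L = -19
  Z = 41
  S = -19 + (-19) + 5·41 = 167
Policy B (L + 55):
  L = 32 + 55 = 87
  Z = 41
  S = -19 + 87 + 5·41 = 273
Policy C (L + 23, Z − 8):
  L = 32 + 23 = 55
  Z = 41 − 8 = 33
  S = -19 + 55 + 5·33 = 201
Comparing — Policy A: S=167, Policy B: S=273, Policy C: S=201. Highest is 273 (Policy B).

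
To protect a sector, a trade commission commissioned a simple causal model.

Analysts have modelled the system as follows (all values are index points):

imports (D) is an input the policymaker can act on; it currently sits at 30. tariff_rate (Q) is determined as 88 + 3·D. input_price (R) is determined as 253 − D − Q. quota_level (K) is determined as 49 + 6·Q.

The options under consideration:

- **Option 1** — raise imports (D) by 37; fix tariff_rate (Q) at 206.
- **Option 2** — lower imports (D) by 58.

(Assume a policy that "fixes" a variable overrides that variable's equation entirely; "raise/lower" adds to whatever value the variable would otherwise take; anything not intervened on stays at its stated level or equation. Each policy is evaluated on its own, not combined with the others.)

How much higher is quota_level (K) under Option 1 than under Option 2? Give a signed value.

Option 1 (D + 37, Q := 206):
  D = 30 + 37 = 67
  Q = 206
  K = 49 + 6·206 = 1285
Option 2 (D − 58):
  D = 30 − 58 = -28
  Q = 88 + 3·(-28) = 4
  K = 49 + 6·4 = 73
K: 1285 − 73 = 1212

1212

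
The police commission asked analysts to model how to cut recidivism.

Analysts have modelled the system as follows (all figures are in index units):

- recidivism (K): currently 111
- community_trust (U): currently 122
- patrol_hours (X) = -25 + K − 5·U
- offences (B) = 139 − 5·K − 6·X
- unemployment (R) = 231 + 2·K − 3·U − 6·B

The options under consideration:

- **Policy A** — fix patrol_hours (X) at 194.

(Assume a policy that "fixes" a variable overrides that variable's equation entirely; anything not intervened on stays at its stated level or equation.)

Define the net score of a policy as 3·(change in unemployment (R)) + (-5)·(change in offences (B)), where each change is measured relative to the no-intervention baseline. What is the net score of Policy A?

99084

Baseline:
  K = 111
  U = 122
  X = -25 + 111 − 5·122 = -524
  B = 139 − 5·111 − 6·(-524) = 2728
  R = 231 + 2·111 − 3·122 − 6·2728 = -16281
Policy A (X := 194):
  K = 111
  U = 122
  X = 194
  B = 139 − 5·111 − 6·194 = -1580
  R = 231 + 2·111 − 3·122 − 6·(-1580) = 9567
ΔR = 9567 − (-16281) = 25848; ΔB = -1580 − 2728 = -4308
Score = 3·25848 + (-5)·(-4308) = 99084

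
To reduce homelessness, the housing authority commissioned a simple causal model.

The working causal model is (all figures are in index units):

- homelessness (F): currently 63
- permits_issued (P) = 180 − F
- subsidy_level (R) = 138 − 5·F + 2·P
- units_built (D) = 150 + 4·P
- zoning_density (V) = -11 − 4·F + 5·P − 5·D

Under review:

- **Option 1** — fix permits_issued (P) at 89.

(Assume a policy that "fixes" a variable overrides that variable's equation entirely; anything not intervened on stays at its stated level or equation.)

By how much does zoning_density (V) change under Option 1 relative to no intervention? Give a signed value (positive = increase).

420

Baseline:
  F = 63
  P = 180 − 63 = 117
  D = 150 + 4·117 = 618
  V = -11 − 4·63 + 5·117 − 5·618 = -2768
Option 1 (P := 89):
  F = 63
  P = 89
  D = 150 + 4·89 = 506
  V = -11 − 4·63 + 5·89 − 5·506 = -2348
Change in V: -2348 − (-2768) = 420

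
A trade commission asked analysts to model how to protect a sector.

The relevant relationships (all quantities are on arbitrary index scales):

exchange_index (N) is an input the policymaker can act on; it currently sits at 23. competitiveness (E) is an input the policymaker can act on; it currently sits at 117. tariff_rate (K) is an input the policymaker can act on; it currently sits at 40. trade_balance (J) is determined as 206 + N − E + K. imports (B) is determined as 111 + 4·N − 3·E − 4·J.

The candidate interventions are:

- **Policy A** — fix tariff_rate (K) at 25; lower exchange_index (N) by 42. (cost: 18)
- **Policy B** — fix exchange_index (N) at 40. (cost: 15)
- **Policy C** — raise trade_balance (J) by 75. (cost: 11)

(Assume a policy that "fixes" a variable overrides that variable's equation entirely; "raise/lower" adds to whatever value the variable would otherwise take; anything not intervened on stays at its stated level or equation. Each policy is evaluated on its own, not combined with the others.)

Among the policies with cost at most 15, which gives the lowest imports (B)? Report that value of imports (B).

Policy B (N := 40):
  N = 40
  E = 117
  K = 40
  J = 206 + 40 − 117 + 40 = 169
  B = 111 + 4·40 − 3·117 − 4·169 = -756
Policy C (J + 75):
  N = 23
  E = 117
  K = 40
  J = 206 + 23 − 117 + 40 (+75 from intervention) = 227
  B = 111 + 4·23 − 3·117 − 4·227 = -1056
Comparing — Policy B: B=-756, Policy C: B=-1056. Lowest is -1056 (Policy C).

-1056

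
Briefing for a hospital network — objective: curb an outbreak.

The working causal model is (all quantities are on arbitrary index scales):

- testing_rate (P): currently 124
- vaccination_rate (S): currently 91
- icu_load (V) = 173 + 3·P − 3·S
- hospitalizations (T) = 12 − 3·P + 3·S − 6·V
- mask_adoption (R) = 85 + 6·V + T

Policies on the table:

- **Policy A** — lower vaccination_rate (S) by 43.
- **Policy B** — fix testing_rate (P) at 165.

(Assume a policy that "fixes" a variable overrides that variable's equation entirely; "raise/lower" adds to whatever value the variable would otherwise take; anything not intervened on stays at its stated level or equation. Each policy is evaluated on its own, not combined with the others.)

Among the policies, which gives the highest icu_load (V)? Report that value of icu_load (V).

401

Policy A (S − 43):
  P = 124
  S = 91 − 43 = 48
  V = 173 + 3·124 − 3·48 = 401
Policy B (P := 165):
  P = 165
  S = 91
  V = 173 + 3·165 − 3·91 = 395
Comparing — Policy A: V=401, Policy B: V=395. Highest is 401 (Policy A).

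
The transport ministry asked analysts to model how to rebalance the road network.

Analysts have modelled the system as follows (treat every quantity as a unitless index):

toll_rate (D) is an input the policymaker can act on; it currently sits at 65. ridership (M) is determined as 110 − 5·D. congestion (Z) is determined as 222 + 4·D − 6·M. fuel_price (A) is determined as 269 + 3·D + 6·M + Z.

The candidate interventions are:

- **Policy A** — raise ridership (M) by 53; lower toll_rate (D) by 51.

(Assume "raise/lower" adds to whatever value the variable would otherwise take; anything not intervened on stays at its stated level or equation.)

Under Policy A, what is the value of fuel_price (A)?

589

Policy A (M + 53, D − 51):
  D = 65 − 51 = 14
  M = 110 − 5·14 (+53 from intervention) = 93
  Z = 222 + 4·14 − 6·93 = -280
  A = 269 + 3·14 + 6·93 + (-280) = 589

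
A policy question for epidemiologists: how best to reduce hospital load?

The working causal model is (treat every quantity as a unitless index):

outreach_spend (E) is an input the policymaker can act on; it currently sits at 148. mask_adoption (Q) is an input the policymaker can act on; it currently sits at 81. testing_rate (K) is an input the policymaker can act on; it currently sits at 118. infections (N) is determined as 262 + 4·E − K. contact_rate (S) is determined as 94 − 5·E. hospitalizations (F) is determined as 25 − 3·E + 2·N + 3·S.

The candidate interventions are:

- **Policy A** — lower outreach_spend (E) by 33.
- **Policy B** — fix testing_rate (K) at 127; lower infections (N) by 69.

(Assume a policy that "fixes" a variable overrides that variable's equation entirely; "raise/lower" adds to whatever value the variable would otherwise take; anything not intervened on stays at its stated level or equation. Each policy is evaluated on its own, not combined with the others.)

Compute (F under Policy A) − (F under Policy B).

Policy A (E − 33):
  E = 148 − 33 = 115
  K = 118
  N = 262 + 4·115 − 118 = 604
  S = 94 − 5·115 = -481
  F = 25 − 3·115 + 2·604 + 3·(-481) = -555
Policy B (K := 127, N − 69):
  E = 148
  K = 127
  N = 262 + 4·148 − 127 (−69 from intervention) = 658
  S = 94 − 5·148 = -646
  F = 25 − 3·148 + 2·658 + 3·(-646) = -1041
F: -555 − (-1041) = 486

486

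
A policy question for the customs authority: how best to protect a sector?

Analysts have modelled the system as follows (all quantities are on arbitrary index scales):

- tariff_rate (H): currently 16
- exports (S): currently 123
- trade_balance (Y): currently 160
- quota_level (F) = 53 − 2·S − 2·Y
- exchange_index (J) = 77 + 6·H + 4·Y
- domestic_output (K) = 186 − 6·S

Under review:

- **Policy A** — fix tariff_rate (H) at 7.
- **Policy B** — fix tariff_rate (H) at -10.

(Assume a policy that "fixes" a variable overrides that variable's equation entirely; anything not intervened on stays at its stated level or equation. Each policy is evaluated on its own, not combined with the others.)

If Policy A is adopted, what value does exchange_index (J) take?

Policy A (H := 7):
  H = 7
  Y = 160
  J = 77 + 6·7 + 4·160 = 759

759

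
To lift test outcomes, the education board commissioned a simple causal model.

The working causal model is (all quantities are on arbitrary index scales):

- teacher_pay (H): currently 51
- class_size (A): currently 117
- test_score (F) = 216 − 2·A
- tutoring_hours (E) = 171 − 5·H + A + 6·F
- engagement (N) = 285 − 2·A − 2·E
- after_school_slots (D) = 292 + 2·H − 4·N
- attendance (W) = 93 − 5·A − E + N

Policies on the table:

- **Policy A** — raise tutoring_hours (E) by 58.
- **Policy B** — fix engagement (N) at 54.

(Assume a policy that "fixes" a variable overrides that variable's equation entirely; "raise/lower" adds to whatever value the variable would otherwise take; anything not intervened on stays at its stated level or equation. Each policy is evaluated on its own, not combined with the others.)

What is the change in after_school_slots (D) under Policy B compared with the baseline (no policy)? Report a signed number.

Baseline:
  H = 51
  A = 117
  F = 216 − 2·117 = -18
  E = 171 − 5·51 + 117 + 6·(-18) = -75
  N = 285 − 2·117 − 2·(-75) = 201
  D = 292 + 2·51 − 4·201 = -410
Policy B (N := 54):
  H = 51
  A = 117
  F = 216 − 2·117 = -18
  E = 171 − 5·51 + 117 + 6·(-18) = -75
  N = 54
  D = 292 + 2·51 − 4·54 = 178
Change in D: 178 − (-410) = 588

588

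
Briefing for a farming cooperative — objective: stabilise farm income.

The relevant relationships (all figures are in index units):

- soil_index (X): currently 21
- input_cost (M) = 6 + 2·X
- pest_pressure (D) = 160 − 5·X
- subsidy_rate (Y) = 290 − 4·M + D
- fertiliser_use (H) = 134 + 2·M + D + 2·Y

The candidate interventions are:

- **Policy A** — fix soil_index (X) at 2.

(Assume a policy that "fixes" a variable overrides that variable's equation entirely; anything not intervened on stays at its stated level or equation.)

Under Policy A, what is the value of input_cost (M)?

10

Policy A (X := 2):
  X = 2
  M = 6 + 2·2 = 10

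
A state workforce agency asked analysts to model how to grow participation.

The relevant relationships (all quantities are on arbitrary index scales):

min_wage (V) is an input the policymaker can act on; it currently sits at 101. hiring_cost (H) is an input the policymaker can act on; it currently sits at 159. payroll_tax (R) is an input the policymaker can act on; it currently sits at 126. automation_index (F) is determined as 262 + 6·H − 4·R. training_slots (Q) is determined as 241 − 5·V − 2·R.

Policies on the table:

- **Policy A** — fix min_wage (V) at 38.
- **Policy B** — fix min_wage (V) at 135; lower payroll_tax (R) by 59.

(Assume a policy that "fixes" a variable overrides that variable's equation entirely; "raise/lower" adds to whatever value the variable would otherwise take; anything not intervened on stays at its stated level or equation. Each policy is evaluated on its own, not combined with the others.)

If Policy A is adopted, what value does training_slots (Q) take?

Policy A (V := 38):
  V = 38
  R = 126
  Q = 241 − 5·38 − 2·126 = -201

-201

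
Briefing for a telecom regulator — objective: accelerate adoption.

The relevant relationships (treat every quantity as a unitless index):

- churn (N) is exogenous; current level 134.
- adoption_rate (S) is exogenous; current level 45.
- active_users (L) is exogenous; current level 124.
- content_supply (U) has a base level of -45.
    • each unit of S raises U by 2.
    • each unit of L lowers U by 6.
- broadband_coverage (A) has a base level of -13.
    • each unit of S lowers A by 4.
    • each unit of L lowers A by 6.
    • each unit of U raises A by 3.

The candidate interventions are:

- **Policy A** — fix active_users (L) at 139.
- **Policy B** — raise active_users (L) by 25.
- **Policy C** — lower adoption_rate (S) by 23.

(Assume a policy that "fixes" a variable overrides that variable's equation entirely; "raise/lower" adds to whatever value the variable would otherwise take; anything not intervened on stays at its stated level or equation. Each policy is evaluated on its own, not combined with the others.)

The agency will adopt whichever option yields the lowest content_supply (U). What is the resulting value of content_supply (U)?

-849

Policy A (L := 139):
  S = 45
  L = 139
  U = -45 + 2·45 − 6·139 = -789
Policy B (L + 25):
  S = 45
  L = 124 + 25 = 149
  U = -45 + 2·45 − 6·149 = -849
Policy C (S − 23):
  S = 45 − 23 = 22
  L = 124
  U = -45 + 2·22 − 6·124 = -745
Comparing — Policy A: U=-789, Policy B: U=-849, Policy C: U=-745. Lowest is -849 (Policy B).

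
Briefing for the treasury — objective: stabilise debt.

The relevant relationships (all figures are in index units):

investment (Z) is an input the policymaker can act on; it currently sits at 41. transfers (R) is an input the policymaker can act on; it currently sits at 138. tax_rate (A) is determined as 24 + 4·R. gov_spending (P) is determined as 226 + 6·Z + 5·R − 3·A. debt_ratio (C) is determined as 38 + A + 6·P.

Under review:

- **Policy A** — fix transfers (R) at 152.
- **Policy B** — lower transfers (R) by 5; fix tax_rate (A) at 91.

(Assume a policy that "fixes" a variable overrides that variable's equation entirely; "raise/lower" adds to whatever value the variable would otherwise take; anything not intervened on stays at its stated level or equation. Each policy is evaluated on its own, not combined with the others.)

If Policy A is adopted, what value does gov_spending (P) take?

Policy A (R := 152):
  Z = 41
  R = 152
  A = 24 + 4·152 = 632
  P = 226 + 6·41 + 5·152 − 3·632 = -664

-664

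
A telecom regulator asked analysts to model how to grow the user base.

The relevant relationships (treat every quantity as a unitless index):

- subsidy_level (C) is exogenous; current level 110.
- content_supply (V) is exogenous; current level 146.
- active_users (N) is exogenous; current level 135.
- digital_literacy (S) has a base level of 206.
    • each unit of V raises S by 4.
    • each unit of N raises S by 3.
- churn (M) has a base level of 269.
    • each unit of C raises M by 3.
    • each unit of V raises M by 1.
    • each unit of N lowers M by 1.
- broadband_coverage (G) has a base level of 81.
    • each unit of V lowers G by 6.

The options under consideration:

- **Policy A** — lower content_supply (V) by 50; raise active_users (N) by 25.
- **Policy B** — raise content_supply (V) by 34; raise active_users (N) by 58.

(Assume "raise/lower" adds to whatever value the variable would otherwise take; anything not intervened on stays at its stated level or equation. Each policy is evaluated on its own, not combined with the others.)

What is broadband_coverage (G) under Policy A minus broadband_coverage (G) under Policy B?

504

Policy A (V − 50, N + 25):
  V = 146 − 50 = 96
  G = 81 − 6·96 = -495
Policy B (V + 34, N + 58):
  V = 146 + 34 = 180
  G = 81 − 6·180 = -999
G: -495 − (-999) = 504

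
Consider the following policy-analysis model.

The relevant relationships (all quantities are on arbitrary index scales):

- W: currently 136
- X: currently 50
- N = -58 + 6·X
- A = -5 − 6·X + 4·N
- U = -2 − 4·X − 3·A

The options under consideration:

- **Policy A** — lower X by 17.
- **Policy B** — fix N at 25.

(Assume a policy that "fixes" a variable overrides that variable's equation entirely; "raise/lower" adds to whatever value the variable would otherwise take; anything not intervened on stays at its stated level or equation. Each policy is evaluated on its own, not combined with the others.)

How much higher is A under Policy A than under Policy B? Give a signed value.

Policy A (X − 17):
  X = 50 − 17 = 33
  N = -58 + 6·33 = 140
  A = -5 − 6·33 + 4·140 = 357
Policy B (N := 25):
  X = 50
  N = 25
  A = -5 − 6·50 + 4·25 = -205
A: 357 − (-205) = 562

562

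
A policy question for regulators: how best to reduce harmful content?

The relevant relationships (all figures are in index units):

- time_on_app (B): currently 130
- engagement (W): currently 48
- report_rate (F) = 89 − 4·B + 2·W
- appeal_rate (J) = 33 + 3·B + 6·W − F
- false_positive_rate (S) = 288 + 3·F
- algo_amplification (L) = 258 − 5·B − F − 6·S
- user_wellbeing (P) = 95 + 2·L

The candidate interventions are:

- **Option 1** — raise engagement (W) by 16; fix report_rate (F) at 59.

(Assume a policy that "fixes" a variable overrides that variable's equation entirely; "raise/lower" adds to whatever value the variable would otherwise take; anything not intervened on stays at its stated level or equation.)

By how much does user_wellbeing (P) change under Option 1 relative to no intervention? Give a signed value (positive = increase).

-14972

Baseline:
  B = 130
  W = 48
  F = 89 − 4·130 + 2·48 = -335
  S = 288 + 3·(-335) = -717
  L = 258 − 5·130 − (-335) − 6·(-717) = 4245
  P = 95 + 2·4245 = 8585
Option 1 (W + 16, F := 59):
  B = 130
  W = 48 + 16 = 64
  F = 59
  S = 288 + 3·59 = 465
  L = 258 − 5·130 − 59 − 6·465 = -3241
  P = 95 + 2·(-3241) = -6387
Change in P: -6387 − 8585 = -14972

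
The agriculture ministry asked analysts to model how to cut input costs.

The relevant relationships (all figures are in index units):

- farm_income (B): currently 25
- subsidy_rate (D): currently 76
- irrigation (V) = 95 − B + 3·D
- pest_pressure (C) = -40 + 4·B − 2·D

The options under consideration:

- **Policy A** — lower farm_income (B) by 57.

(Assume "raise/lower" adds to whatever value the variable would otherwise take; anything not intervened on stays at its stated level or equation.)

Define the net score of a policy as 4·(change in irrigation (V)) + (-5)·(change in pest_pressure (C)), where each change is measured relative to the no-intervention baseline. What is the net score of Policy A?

1368

Baseline:
  B = 25
  D = 76
  V = 95 − 25 + 3·76 = 298
  C = -40 + 4·25 − 2·76 = -92
Policy A (B − 57):
  B = 25 − 57 = -32
  D = 76
  V = 95 − (-32) + 3·76 = 355
  C = -40 + 4·(-32) − 2·76 = -320
ΔV = 355 − 298 = 57; ΔC = -320 − (-92) = -228
Score = 4·57 + (-5)·(-228) = 1368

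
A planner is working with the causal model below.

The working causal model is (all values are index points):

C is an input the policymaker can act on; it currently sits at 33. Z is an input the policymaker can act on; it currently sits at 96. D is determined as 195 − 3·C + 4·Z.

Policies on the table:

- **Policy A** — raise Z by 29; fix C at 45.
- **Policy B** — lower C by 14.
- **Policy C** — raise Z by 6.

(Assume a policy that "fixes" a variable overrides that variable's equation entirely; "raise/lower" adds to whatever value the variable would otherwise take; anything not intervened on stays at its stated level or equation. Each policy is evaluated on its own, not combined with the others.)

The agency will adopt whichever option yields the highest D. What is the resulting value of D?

Policy A (Z + 29, C := 45):
  C = 45
  Z = 96 + 29 = 125
  D = 195 − 3·45 + 4·125 = 560
Policy B (C − 14):
  C = 33 − 14 = 19
  Z = 96
  D = 195 − 3·19 + 4·96 = 522
Policy C (Z + 6):
  C = 33
  Z = 96 + 6 = 102
  D = 195 − 3·33 + 4·102 = 504
Comparing — Policy A: D=560, Policy B: D=522, Policy C: D=504. Highest is 560 (Policy A).

560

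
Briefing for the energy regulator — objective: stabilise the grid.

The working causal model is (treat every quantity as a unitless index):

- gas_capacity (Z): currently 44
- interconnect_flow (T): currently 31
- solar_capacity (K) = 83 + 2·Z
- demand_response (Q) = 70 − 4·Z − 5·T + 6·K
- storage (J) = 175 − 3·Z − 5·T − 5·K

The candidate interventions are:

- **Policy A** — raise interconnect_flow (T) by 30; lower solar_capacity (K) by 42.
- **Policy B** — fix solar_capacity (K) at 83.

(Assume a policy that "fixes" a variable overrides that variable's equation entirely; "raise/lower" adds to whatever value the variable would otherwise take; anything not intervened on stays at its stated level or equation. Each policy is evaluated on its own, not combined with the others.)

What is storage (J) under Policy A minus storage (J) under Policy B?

Policy A (T + 30, K − 42):
  Z = 44
  T = 31 + 30 = 61
  K = 83 + 2·44 (−42 from intervention) = 129
  J = 175 − 3·44 − 5·61 − 5·129 = -907
Policy B (K := 83):
  Z = 44
  T = 31
  K = 83
  J = 175 − 3·44 − 5·31 − 5·83 = -527
J: -907 − (-527) = -380

-380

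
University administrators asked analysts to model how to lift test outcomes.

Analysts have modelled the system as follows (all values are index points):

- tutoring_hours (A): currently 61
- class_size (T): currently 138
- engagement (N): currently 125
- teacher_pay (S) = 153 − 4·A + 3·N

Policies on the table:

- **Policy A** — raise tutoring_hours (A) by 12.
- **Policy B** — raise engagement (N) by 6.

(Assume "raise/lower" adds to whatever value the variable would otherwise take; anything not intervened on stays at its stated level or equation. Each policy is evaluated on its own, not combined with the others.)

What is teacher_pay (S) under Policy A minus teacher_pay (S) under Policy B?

Policy A (A + 12):
  A = 61 + 12 = 73
  N = 125
  S = 153 − 4·73 + 3·125 = 236
Policy B (N + 6):
  A = 61
  N = 125 + 6 = 131
  S = 153 − 4·61 + 3·131 = 302
S: 236 − 302 = -66

-66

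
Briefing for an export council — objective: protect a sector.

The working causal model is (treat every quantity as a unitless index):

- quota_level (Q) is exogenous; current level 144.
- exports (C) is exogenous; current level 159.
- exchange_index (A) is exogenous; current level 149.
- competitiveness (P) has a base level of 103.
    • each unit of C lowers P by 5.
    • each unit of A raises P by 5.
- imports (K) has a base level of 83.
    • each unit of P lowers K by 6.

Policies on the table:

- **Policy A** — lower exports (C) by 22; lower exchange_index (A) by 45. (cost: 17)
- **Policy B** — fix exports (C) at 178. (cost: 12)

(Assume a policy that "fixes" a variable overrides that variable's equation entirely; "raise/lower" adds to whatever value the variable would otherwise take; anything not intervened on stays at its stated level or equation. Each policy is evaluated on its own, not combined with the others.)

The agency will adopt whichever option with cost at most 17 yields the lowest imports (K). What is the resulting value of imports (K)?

Policy A (C − 22, A − 45):
  C = 159 − 22 = 137
  A = 149 − 45 = 104
  P = 103 − 5·137 + 5·104 = -62
  K = 83 − 6·(-62) = 455
Policy B (C := 178):
  C = 178
  A = 149
  P = 103 − 5·178 + 5·149 = -42
  K = 83 − 6·(-42) = 335
Comparing — Policy A: K=455, Policy B: K=335. Lowest is 335 (Policy B).

335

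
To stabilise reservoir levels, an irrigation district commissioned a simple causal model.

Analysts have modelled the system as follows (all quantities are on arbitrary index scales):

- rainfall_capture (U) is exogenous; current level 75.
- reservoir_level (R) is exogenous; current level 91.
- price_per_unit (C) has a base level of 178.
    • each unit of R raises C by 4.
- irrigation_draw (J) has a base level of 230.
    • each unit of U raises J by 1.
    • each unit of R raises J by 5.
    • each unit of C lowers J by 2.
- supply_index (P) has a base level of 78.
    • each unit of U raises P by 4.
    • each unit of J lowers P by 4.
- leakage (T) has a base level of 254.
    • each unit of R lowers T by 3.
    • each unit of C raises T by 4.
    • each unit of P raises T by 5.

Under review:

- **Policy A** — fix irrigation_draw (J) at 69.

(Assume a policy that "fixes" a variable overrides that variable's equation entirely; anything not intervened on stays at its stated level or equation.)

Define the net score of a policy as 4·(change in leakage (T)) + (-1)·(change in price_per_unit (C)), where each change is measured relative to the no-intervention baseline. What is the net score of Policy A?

Baseline:
  U = 75
  R = 91
  C = 178 + 4·91 = 542
  J = 230 + 75 + 5·91 − 2·542 = -324
  P = 78 + 4·75 − 4·(-324) = 1674
  T = 254 − 3·91 + 4·542 + 5·1674 = 10519
Policy A (J := 69):
  U = 75
  R = 91
  C = 178 + 4·91 = 542
  J = 69
  P = 78 + 4·75 − 4·69 = 102
  T = 254 − 3·91 + 4·542 + 5·102 = 2659
ΔT = 2659 − 10519 = -7860; ΔC = 542 − 542 = 0
Score = 4·(-7860) + (-1)·0 = -31440

-31440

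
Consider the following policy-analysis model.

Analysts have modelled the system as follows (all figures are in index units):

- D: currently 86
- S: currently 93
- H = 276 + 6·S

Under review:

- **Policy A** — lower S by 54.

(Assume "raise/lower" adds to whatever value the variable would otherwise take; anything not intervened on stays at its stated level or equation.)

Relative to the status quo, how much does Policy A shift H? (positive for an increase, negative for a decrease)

-324

Baseline:
  S = 93
  H = 276 + 6·93 = 834
Policy A (S − 54):
  S = 93 − 54 = 39
  H = 276 + 6·39 = 510
Change in H: 510 − 834 = -324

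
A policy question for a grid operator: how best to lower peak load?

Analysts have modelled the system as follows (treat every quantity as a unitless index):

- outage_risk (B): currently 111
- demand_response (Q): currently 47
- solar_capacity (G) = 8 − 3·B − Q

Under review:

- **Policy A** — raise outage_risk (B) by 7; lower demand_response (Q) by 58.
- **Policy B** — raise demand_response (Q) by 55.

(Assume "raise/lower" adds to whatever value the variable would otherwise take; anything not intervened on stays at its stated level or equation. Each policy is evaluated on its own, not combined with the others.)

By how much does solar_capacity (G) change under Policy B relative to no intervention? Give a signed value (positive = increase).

-55

Baseline:
  B = 111
  Q = 47
  G = 8 − 3·111 − 47 = -372
Policy B (Q + 55):
  B = 111
  Q = 47 + 55 = 102
  G = 8 − 3·111 − 102 = -427
Change in G: -427 − (-372) = -55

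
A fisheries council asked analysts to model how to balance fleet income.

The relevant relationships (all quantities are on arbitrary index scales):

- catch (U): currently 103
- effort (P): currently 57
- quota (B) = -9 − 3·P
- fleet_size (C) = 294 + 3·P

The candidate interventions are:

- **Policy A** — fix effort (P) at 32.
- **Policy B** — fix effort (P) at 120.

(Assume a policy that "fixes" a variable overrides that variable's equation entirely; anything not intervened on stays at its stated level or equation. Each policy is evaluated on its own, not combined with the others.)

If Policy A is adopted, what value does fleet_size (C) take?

390

Policy A (P := 32):
  P = 32
  C = 294 + 3·32 = 390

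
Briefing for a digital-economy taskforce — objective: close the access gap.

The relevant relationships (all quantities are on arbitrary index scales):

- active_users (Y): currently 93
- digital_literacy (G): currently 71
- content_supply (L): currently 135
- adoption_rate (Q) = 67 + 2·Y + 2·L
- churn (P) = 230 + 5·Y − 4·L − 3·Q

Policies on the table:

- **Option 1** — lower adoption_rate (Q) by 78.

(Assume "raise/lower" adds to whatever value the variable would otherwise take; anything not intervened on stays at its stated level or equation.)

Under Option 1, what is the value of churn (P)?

Option 1 (Q − 78):
  Y = 93
  L = 135
  Q = 67 + 2·93 + 2·135 (−78 from intervention) = 445
  P = 230 + 5·93 − 4·135 − 3·445 = -1180

-1180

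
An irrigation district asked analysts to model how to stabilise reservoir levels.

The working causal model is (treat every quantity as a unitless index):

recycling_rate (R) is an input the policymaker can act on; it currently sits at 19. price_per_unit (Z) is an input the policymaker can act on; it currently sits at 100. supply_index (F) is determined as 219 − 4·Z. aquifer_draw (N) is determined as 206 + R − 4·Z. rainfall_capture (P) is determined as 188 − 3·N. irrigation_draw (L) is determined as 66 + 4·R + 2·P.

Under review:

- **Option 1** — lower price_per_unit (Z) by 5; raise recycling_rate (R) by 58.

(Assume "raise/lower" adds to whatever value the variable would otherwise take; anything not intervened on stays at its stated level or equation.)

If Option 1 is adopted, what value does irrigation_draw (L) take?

Option 1 (Z − 5, R + 58):
  R = 19 + 58 = 77
  Z = 100 − 5 = 95
  N = 206 + 77 − 4·95 = -97
  P = 188 − 3·(-97) = 479
  L = 66 + 4·77 + 2·479 = 1332

1332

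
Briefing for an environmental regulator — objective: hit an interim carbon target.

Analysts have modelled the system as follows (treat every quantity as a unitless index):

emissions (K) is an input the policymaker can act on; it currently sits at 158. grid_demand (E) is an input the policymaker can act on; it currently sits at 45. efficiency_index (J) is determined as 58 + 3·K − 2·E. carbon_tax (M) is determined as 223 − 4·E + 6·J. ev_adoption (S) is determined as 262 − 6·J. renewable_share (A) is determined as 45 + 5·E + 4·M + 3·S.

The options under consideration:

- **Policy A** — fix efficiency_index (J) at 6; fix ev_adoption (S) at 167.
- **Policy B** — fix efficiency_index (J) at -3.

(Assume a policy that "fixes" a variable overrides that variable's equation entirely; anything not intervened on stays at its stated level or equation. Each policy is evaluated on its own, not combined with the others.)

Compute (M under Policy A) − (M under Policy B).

Policy A (J := 6, S := 167):
  K = 158
  E = 45
  J = 6
  M = 223 − 4·45 + 6·6 = 79
Policy B (J := -3):
  K = 158
  E = 45
  J = -3
  M = 223 − 4·45 + 6·(-3) = 25
M: 79 − 25 = 54

54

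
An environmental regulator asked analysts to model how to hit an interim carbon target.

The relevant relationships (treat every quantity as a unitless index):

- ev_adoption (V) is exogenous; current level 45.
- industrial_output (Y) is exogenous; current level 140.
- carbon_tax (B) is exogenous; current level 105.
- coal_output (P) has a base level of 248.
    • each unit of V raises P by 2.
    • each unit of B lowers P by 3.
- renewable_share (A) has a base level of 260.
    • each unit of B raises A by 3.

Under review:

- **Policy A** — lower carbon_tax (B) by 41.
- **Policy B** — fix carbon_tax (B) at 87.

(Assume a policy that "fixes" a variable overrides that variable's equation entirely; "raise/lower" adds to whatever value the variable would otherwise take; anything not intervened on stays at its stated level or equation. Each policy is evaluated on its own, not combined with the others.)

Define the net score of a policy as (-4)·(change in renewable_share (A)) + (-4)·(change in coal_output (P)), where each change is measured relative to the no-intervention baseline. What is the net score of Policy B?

0

Baseline:
  V = 45
  B = 105
  P = 248 + 2·45 − 3·105 = 23
  A = 260 + 3·105 = 575
Policy B (B := 87):
  V = 45
  B = 87
  P = 248 + 2·45 − 3·87 = 77
  A = 260 + 3·87 = 521
ΔA = 521 − 575 = -54; ΔP = 77 − 23 = 54
Score = (-4)·(-54) + (-4)·54 = 0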